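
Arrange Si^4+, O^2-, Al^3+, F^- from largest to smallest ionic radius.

O^2- > F^- > Al^3+ > Si^4+

Isoelectronic series (10 e⁻ each). Size is set by nuclear charge: more protons means a smaller ion. Si^4+ (Z=14), Al^3+ (Z=13), F^- (Z=9), O^2- (Z=8).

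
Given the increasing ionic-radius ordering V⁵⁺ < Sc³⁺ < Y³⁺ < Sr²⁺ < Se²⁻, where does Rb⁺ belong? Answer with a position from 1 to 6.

5

First list Z and electron count for each: V⁵⁺ has 18 e⁻ (Z=23), Sc³⁺ has 18 e⁻ (Z=21), Y³⁺ has 36 e⁻ (Z=39), Sr²⁺ has 36 e⁻ (Z=38), Rb⁺ has 36 e⁻ (Z=37), Se²⁻ has 36 e⁻ (Z=34). V⁵⁺ < Sc³⁺ (both 18 e⁻, Z=23>21); Sc³⁺ < Y³⁺ (same group, period 4 vs 5); Y³⁺ < Sr²⁺ (both 36 e⁻, Z=39>38); Sr²⁺ < Rb⁺ (both 36 e⁻, Z=38>37); Rb⁺ < Se²⁻ (both 36 e⁻, Z=37>34).
Merged order: V⁵⁺ < Sc³⁺ < Y³⁺ < Sr²⁺ < Rb⁺ < Se²⁻ — Rb⁺ is number 5.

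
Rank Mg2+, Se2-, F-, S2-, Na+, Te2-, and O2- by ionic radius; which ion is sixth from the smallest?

Work out protons and electrons: Mg2+ (Z=12, 10 e⁻), Na+ (Z=11, 10 e⁻), F- (Z=9, 10 e⁻), O2- (Z=8, 10 e⁻), S2- (Z=16, 18 e⁻), Se2- (Z=34, 36 e⁻), Te2- (Z=52, 54 e⁻). Mg2+ < Na+ (isoelectronic, higher Z=12 is smaller); Na+ < F- (isoelectronic, higher Z=11 is smaller); F- < O2- (both 10 e⁻, Z=9>8); O2- < S2- (same group, period 2 vs 3); S2- < Se2- (same group, 1 shell fewer); Se2- < Te2- (same group, 1 shell fewer).
So the order is Mg2+ < Na+ < F- < O2- < S2- < Se2- < Te2-; the 6th-smallest ion is Se2-.

Se2-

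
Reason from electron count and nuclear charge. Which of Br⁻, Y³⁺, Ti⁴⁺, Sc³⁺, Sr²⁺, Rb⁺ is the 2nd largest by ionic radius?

Rb⁺

Ti⁴⁺ (Z=22, 18 e⁻), Sc³⁺ (Z=21, 18 e⁻), Y³⁺ (Z=39, 36 e⁻), Sr²⁺ (Z=38, 36 e⁻), Rb⁺ (Z=37, 36 e⁻), Br⁻ (Z=35, 36 e⁻). Ti⁴⁺ < Sc³⁺ (isoelectronic, higher Z=22 is smaller); Sc³⁺ < Y³⁺ (same group, 1 shell fewer); Y³⁺ < Sr²⁺ (both 36 e⁻, Z=39>38); Sr²⁺ < Rb⁺ (both 36 e⁻, Z=38>37); Rb⁺ < Br⁻ (both 36 e⁻, Z=37>35).
Full ascending order: Ti⁴⁺ < Sc³⁺ < Y³⁺ < Sr²⁺ < Rb⁺ < Br⁻. Counting from the largest, position 2 is Rb⁺.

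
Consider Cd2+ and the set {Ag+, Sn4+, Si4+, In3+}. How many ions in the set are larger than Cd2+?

Electron counts and nuclear charges: Si4+ (Z=14, 10 e⁻), Sn4+ (Z=50, 46 e⁻), In3+ (Z=49, 46 e⁻), Cd2+ (Z=48, 46 e⁻), Ag+ (Z=47, 46 e⁻). Si4+ < Sn4+ (same group, period 3 vs 5); Sn4+ < In3+ (both 46 e⁻, Z=50>49); In3+ < Cd2+ (isoelectronic, higher Z=49 is smaller); Cd2+ < Ag+ (isoelectronic, higher Z=48 is smaller).
Overall: Si4+ < Sn4+ < In3+ < Cd2+ < Ag+. Cd2+ has 3 below it and 1 above. So 1 is larger.

1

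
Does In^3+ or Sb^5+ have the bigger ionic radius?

In^3+

These species are isoelectronic with 46 electrons. The only difference is the number of protons: Sb^5+ (Z=51), In^3+ (Z=49). The strongest nuclear pull (Sb^5+) gives the smallest ion.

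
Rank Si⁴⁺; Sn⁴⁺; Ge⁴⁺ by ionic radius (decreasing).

Sn⁴⁺ > Ge⁴⁺ > Si⁴⁺

All are in the same group with charge +4. Radius grows down the group as n (the outermost shell) increases.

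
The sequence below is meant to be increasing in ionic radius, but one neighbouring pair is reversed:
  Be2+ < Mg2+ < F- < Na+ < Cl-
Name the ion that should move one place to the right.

The pair F-, Na+ is the wrong way round — both have 10 electrons but Z(Na)=11 > Z(F)=9, so Na+ should be the smaller of the two. All other adjacent pairs agree with periodic trends, so F- is the misplaced ion.

F-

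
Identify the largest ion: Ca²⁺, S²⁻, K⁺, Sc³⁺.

All of these have 18 electrons (isoelectronic). With the same electron cloud, the ion with the most protons pulls it in tightest. Nuclear charges: Sc³⁺ (Z=21), Ca²⁺ (Z=20), K⁺ (Z=19), S²⁻ (Z=16). Highest Z is smallest.

S²⁻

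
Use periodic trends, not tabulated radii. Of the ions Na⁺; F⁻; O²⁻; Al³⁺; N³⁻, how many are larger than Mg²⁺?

Each ion has 10 electrons. The ranking follows nuclear charge in reverse — greater Z gives a smaller radius. Al³⁺ (Z=13), Mg²⁺ (Z=12), Na⁺ (Z=11), F⁻ (Z=9), O²⁻ (Z=8), N³⁻ (Z=7).
Overall: Al³⁺ < Mg²⁺ < Na⁺ < F⁻ < O²⁻ < N³⁻. Mg²⁺ has 1 below it and 4 above. Count: 4.

4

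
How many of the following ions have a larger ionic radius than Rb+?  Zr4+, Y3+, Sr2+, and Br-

1

Each ion has 36 electrons. The ranking follows nuclear charge in reverse — greater Z gives a smaller radius. Zr4+ (Z=40), Y3+ (Z=39), Sr2+ (Z=38), Rb+ (Z=37), Br- (Z=35).
Placing each against Rb+: smaller — Zr4+, Y3+, Sr2+; larger — Br-. So 1 is larger.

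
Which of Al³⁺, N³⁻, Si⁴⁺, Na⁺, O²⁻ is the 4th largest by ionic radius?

Al³⁺

Each ion has 10 electrons. The ranking follows nuclear charge in reverse — greater Z gives a smaller radius. Si⁴⁺ (Z=14), Al³⁺ (Z=13), Na⁺ (Z=11), O²⁻ (Z=8), N³⁻ (Z=7).
So the order is Si⁴⁺ < Al³⁺ < Na⁺ < O²⁻ < N³⁻; the 4th-largest ion is Al³⁺.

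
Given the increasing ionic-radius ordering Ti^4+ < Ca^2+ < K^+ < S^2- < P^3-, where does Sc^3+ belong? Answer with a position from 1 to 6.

2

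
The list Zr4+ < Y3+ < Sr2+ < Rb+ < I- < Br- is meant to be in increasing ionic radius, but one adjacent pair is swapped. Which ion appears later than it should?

Br-

The pair I-, Br- is the wrong way round — Br- and I- are in one column with the same charge; the lighter period-4 ion has one fewer shell and is smaller. All other adjacent pairs agree with periodic trends, so Br- is the misplaced ion.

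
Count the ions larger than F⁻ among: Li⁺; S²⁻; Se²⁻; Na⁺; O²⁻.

3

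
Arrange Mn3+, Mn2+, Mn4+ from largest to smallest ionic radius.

Mn2+ > Mn3+ > Mn4+

These are all Mn ions. Removing more electrons (higher positive charge) pulls the remaining electrons in closer, so Mn4+ is smallest and Mn2+ is largest.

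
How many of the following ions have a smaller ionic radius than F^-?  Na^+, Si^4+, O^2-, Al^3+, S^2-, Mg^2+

4

Electron counts and nuclear charges: Si^4+: 10 e⁻, Z=14, Al^3+: 10 e⁻, Z=13, Mg^2+: 10 e⁻, Z=12, Na^+: 10 e⁻, Z=11, F^-: 10 e⁻, Z=9, O^2-: 10 e⁻, Z=8, S^2-: 18 e⁻, Z=16. Si^4+ < Al^3+ (both 10 e⁻, Z=14>13); Al^3+ < Mg^2+ (isoelectronic, higher Z=13 is smaller); Mg^2+ < Na^+ (isoelectronic, higher Z=12 is smaller); Na^+ < F^- (both 10 e⁻, Z=11>9); F^- < O^2- (both 10 e⁻, Z=9>8); O^2- < S^2- (same group, period 2 vs 3).
Overall: Si^4+ < Al^3+ < Mg^2+ < Na^+ < F^- < O^2- < S^2-. F^- has 4 below it and 2 above. That's 4.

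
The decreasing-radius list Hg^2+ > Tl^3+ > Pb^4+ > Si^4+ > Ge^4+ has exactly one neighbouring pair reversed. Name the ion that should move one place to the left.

Compare adjacent ions: Si^4+ and Ge^4+ are in one column with the same charge; the lighter period-3 ion has one fewer shell and is smaller — yet in this decreasing list Si^4+ sits before Ge^4+. Nothing else is reversed, so Ge^4+ should move one place to the left.

Ge^4+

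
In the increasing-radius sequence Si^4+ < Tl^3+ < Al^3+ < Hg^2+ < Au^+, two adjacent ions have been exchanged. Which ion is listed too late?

Al^3+

Check each adjacent pair. Tl^3+ and Al^3+ are reversed: same group and charge — period 3 sits above period 6, so Al^3+ is smaller. No other neighbouring pair contradicts the periodic trends, so Al^3+ is the ion listed too late.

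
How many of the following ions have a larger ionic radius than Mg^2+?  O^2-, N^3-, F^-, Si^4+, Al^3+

3

Isoelectronic series (10 e⁻ each). Size is set by nuclear charge: more protons means a smaller ion. Si^4+ (Z=14), Al^3+ (Z=13), Mg^2+ (Z=12), F^- (Z=9), O^2- (Z=8), N^3- (Z=7).
Placing each against Mg^2+: smaller — Si^4+, Al^3+; larger — F^-, O^2-, N^3-. Count: 3.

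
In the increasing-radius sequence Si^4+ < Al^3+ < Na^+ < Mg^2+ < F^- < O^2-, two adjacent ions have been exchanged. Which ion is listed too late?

The pair Na^+, Mg^2+ is the wrong way round — they are isoelectronic (10 e⁻) and Mg has more protons than Na (12 vs 11), making Mg^2+ smaller. All other adjacent pairs agree with periodic trends, so Mg^2+ is the misplaced ion.

Mg^2+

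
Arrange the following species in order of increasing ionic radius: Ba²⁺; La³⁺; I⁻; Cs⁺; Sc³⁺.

Sc³⁺ < La³⁺ < Ba²⁺ < Cs⁺ < I⁻

Work out protons and electrons: Sc³⁺ (Z=21, 18 e⁻), La³⁺ (Z=57, 54 e⁻), Ba²⁺ (Z=56, 54 e⁻), Cs⁺ (Z=55, 54 e⁻), I⁻ (Z=53, 54 e⁻). Sc³⁺ < La³⁺ (same group, period 4 vs 6); La³⁺ < Ba²⁺ (both 54 e⁻, Z=57>56); Ba²⁺ < Cs⁺ (both 54 e⁻, Z=56>55); Cs⁺ < I⁻ (both 54 e⁻, Z=55>53).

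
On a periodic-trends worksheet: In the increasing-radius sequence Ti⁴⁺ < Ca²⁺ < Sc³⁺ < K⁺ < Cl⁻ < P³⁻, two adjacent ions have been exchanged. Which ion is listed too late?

Check each adjacent pair. Ca²⁺ and Sc³⁺ are reversed: both have 18 electrons but Z(Sc)=21 > Z(Ca)=20, so Sc³⁺ should be the smaller of the two. No other neighbouring pair contradicts the periodic trends, so Sc³⁺ is the ion listed too late.

Sc³⁺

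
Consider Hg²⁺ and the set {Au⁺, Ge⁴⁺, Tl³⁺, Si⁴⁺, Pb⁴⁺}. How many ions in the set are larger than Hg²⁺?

Electron counts and nuclear charges: Si⁴⁺ has 10 e⁻ (Z=14), Ge⁴⁺ has 28 e⁻ (Z=32), Pb⁴⁺ has 78 e⁻ (Z=82), Tl³⁺ has 78 e⁻ (Z=81), Hg²⁺ has 78 e⁻ (Z=80), Au⁺ has 78 e⁻ (Z=79). Si⁴⁺ < Ge⁴⁺ (same group, 1 shell fewer); Ge⁴⁺ < Pb⁴⁺ (same group, 2 shells fewer); Pb⁴⁺ < Tl³⁺ (both 78 e⁻, Z=82>81); Tl³⁺ < Hg²⁺ (both 78 e⁻, Z=81>80); Hg²⁺ < Au⁺ (both 78 e⁻, Z=80>79).
Ordering all of them (including Hg²⁺) by radius gives Si⁴⁺ < Ge⁴⁺ < Pb⁴⁺ < Tl³⁺ < Hg²⁺ < Au⁺. That's 1.

1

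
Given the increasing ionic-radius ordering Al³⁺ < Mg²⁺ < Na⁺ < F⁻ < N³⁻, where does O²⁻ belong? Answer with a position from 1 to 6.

5

All of these have 10 electrons (isoelectronic). With the same electron cloud, the ion with the most protons pulls it in tightest. Nuclear charges: Al³⁺ (Z=13), Mg²⁺ (Z=12), Na⁺ (Z=11), F⁻ (Z=9), O²⁻ (Z=8), N³⁻ (Z=7). Highest Z is smallest.
With O²⁻ included the full order is Al³⁺ < Mg²⁺ < Na⁺ < F⁻ < O²⁻ < N³⁻, so it takes position 5.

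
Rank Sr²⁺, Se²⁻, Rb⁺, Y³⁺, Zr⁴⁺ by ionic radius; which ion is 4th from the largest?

Y³⁺

Each ion has 36 electrons. The ranking follows nuclear charge in reverse — greater Z gives a smaller radius. Zr⁴⁺ (Z=40), Y³⁺ (Z=39), Sr²⁺ (Z=38), Rb⁺ (Z=37), Se²⁻ (Z=34).
Full ascending order: Zr⁴⁺ < Y³⁺ < Sr²⁺ < Rb⁺ < Se²⁻. Counting from the largest, position 4 is Y³⁺.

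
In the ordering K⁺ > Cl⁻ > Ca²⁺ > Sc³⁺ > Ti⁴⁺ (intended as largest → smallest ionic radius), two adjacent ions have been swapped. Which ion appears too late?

Cl⁻

Check each adjacent pair. K⁺ and Cl⁻ are reversed: K⁺ and Cl⁻ share 18 electrons; the higher nuclear charge on K (Z=19) contracts it more, so K⁺ < Cl⁻. No other neighbouring pair contradicts the periodic trends, so Cl⁻ is the ion listed too late.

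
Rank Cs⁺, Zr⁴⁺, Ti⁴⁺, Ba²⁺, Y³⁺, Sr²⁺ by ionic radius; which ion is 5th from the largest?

Zr⁴⁺

Work out protons and electrons: Ti⁴⁺: 18 e⁻, Z=22, Zr⁴⁺: 36 e⁻, Z=40, Y³⁺: 36 e⁻, Z=39, Sr²⁺: 36 e⁻, Z=38, Ba²⁺: 54 e⁻, Z=56, Cs⁺: 54 e⁻, Z=55. Ti⁴⁺ < Zr⁴⁺ (same group, period 4 vs 5); Zr⁴⁺ < Y³⁺ (isoelectronic, higher Z=40 is smaller); Y³⁺ < Sr²⁺ (both 36 e⁻, Z=39>38); Sr²⁺ < Ba²⁺ (same group, period 5 vs 6); Ba²⁺ < Cs⁺ (both 54 e⁻, Z=56>55).
Ordering: Ti⁴⁺ < Zr⁴⁺ < Y³⁺ < Sr²⁺ < Ba²⁺ < Cs⁺. The 5th largest is Zr⁴⁺.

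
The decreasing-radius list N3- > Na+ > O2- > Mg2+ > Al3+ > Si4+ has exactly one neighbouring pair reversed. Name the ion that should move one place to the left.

O2-

Compare adjacent ions: Na+ and O2- share 10 electrons; the higher nuclear charge on Na (Z=11) contracts it more, so Na+ < O2- — yet in this decreasing list Na+ sits before O2-. Nothing else is reversed, so O2- should move one place to the left.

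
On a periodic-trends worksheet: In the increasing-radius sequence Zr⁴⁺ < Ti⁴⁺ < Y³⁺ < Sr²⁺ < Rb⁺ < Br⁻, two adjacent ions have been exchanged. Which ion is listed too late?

Ti⁴⁺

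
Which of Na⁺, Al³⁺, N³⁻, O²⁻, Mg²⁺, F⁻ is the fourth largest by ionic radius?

Each ion has 10 electrons. The ranking follows nuclear charge in reverse — greater Z gives a smaller radius. Al³⁺ (Z=13), Mg²⁺ (Z=12), Na⁺ (Z=11), F⁻ (Z=9), O²⁻ (Z=8), N³⁻ (Z=7).
That gives Al³⁺ < Mg²⁺ < Na⁺ < F⁻ < O²⁻ < N³⁻. From the largest end, number 4 is Na⁺.

Na⁺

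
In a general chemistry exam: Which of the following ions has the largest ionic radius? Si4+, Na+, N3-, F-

All of these have 10 electrons (isoelectronic). With the same electron cloud, the ion with the most protons pulls it in tightest. Nuclear charges: Si4+ (Z=14), Na+ (Z=11), F- (Z=9), N3- (Z=7). Highest Z is smallest.

N3-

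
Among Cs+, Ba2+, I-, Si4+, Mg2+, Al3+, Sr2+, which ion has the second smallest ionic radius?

Al3+

First list Z and electron count for each: Si4+: 10 e⁻, Z=14, Al3+: 10 e⁻, Z=13, Mg2+: 10 e⁻, Z=12, Sr2+: 36 e⁻, Z=38, Ba2+: 54 e⁻, Z=56, Cs+: 54 e⁻, Z=55, I-: 54 e⁻, Z=53. Si4+ < Al3+ (isoelectronic, higher Z=14 is smaller); Al3+ < Mg2+ (isoelectronic, higher Z=13 is smaller); Mg2+ < Sr2+ (same group, period 3 vs 5); Sr2+ < Ba2+ (same group, period 5 vs 6); Ba2+ < Cs+ (isoelectronic, higher Z=56 is smaller); Cs+ < I- (isoelectronic, higher Z=55 is smaller).
That gives Si4+ < Al3+ < Mg2+ < Sr2+ < Ba2+ < Cs+ < I-. From the smallest end, number 2 is Al3+.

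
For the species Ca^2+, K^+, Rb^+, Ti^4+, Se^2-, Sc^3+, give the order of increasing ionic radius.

Ti^4+ < Sc^3+ < Ca^2+ < K^+ < Rb^+ < Se^2-

Tabulating Z and e⁻: Ti^4+ has 18 e⁻ (Z=22), Sc^3+ has 18 e⁻ (Z=21), Ca^2+ has 18 e⁻ (Z=20), K^+ has 18 e⁻ (Z=19), Rb^+ has 36 e⁻ (Z=37), Se^2- has 36 e⁻ (Z=34). Ti^4+ < Sc^3+ (both 18 e⁻, Z=22>21); Sc^3+ < Ca^2+ (isoelectronic, higher Z=21 is smaller); Ca^2+ < K^+ (both 18 e⁻, Z=20>19); K^+ < Rb^+ (same group, period 4 vs 5); Rb^+ < Se^2- (isoelectronic, higher Z=37 is smaller).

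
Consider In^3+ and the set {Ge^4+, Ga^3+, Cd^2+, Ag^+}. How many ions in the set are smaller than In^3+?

Electron counts and nuclear charges: Ge^4+: 28 e⁻, Z=32, Ga^3+: 28 e⁻, Z=31, In^3+: 46 e⁻, Z=49, Cd^2+: 46 e⁻, Z=48, Ag^+: 46 e⁻, Z=47. Ge^4+ < Ga^3+ (both 28 e⁻, Z=32>31); Ga^3+ < In^3+ (same group, 1 shell fewer); In^3+ < Cd^2+ (isoelectronic, higher Z=49 is smaller); Cd^2+ < Ag^+ (both 46 e⁻, Z=48>47).
Placing each against In^3+: smaller — Ge^4+, Ga^3+; larger — Cd^2+, Ag^+. Count: 2.

2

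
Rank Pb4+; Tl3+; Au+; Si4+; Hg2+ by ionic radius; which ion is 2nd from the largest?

Hg2+

Tabulating Z and e⁻: Si4+ (Z=14, 10 e⁻), Pb4+ (Z=82, 78 e⁻), Tl3+ (Z=81, 78 e⁻), Hg2+ (Z=80, 78 e⁻), Au+ (Z=79, 78 e⁻). Si4+ < Pb4+ (same group, period 3 vs 6); Pb4+ < Tl3+ (both 78 e⁻, Z=82>81); Tl3+ < Hg2+ (isoelectronic, higher Z=81 is smaller); Hg2+ < Au+ (isoelectronic, higher Z=80 is smaller).
Ordering: Si4+ < Pb4+ < Tl3+ < Hg2+ < Au+. The 2nd largest is Hg2+.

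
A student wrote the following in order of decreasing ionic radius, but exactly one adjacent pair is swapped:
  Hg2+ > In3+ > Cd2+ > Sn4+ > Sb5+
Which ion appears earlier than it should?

Check each adjacent pair. In3+ and Cd2+ are reversed: they are isoelectronic (46 e⁻) and In has more protons than Cd (49 vs 48), making In3+ smaller. No other neighbouring pair contradicts the periodic trends, so In3+ is the ion listed too early.

In3+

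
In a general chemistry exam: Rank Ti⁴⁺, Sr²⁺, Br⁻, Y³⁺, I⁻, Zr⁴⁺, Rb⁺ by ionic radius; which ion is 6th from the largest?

Electron counts and nuclear charges: Ti⁴⁺: 18 e⁻, Z=22, Zr⁴⁺: 36 e⁻, Z=40, Y³⁺: 36 e⁻, Z=39, Sr²⁺: 36 e⁻, Z=38, Rb⁺: 36 e⁻, Z=37, Br⁻: 36 e⁻, Z=35, I⁻: 54 e⁻, Z=53. Ti⁴⁺ < Zr⁴⁺ (same group, period 4 vs 5); Zr⁴⁺ < Y³⁺ (isoelectronic, higher Z=40 is smaller); Y³⁺ < Sr²⁺ (isoelectronic, higher Z=39 is smaller); Sr²⁺ < Rb⁺ (isoelectronic, higher Z=38 is smaller); Rb⁺ < Br⁻ (both 36 e⁻, Z=37>35); Br⁻ < I⁻ (same group, 1 shell fewer).
Ordering: Ti⁴⁺ < Zr⁴⁺ < Y³⁺ < Sr²⁺ < Rb⁺ < Br⁻ < I⁻. The 6th largest is Zr⁴⁺.

Zr⁴⁺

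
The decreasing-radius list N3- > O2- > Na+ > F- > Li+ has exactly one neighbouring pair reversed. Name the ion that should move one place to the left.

Scanning neighbour by neighbour, only Na+/F- violates a trend: they are isoelectronic (10 e⁻) and Na has more protons than F (11 vs 9), making Na+ smaller. That makes F- the one sitting a position late relative to where it belongs.

F-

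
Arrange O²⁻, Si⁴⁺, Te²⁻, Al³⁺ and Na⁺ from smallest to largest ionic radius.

Si⁴⁺ < Al³⁺ < Na⁺ < O²⁻ < Te²⁻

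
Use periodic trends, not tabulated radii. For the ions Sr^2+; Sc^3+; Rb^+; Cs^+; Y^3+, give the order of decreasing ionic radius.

Electron counts and nuclear charges: Sc^3+: 18 e⁻, Z=21, Y^3+: 36 e⁻, Z=39, Sr^2+: 36 e⁻, Z=38, Rb^+: 36 e⁻, Z=37, Cs^+: 54 e⁻, Z=55. Sc^3+ < Y^3+ (same group, period 4 vs 5); Y^3+ < Sr^2+ (both 36 e⁻, Z=39>38); Sr^2+ < Rb^+ (both 36 e⁻, Z=38>37); Rb^+ < Cs^+ (same group, period 5 vs 6).

Cs^+ > Rb^+ > Sr^2+ > Y^3+ > Sc^3+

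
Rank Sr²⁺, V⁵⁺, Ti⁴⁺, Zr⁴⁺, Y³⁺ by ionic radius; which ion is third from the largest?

First list Z and electron count for each: V⁵⁺: 18 e⁻, Z=23, Ti⁴⁺: 18 e⁻, Z=22, Zr⁴⁺: 36 e⁻, Z=40, Y³⁺: 36 e⁻, Z=39, Sr²⁺: 36 e⁻, Z=38. V⁵⁺ < Ti⁴⁺ (both 18 e⁻, Z=23>22); Ti⁴⁺ < Zr⁴⁺ (same group, 1 shell fewer); Zr⁴⁺ < Y³⁺ (isoelectronic, higher Z=40 is smaller); Y³⁺ < Sr²⁺ (isoelectronic, higher Z=39 is smaller).
So the order is V⁵⁺ < Ti⁴⁺ < Zr⁴⁺ < Y³⁺ < Sr²⁺; the 3rd-largest ion is Zr⁴⁺.

Zr⁴⁺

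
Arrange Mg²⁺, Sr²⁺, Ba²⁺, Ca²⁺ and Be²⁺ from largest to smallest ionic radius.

Same group, same charge. Going down the group adds an extra shell of electrons, so the ion gets larger: Be²⁺ is highest in the group and smallest.

Ba²⁺ > Sr²⁺ > Ca²⁺ > Mg²⁺ > Be²⁺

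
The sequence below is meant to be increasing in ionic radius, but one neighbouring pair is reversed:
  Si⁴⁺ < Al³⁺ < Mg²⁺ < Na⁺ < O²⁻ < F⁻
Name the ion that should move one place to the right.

The pair O²⁻, F⁻ is the wrong way round — both have 10 electrons but Z(F)=9 > Z(O)=8, so F⁻ should be the smaller of the two. All other adjacent pairs agree with periodic trends, so O²⁻ is the misplaced ion.

O²⁻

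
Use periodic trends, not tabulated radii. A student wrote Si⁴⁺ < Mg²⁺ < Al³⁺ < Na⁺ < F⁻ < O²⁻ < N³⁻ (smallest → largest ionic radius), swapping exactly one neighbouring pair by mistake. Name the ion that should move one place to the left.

Al³⁺

Compare adjacent ions: Al³⁺ and Mg²⁺ share 10 electrons; the higher nuclear charge on Al (Z=13) contracts it more, so Al³⁺ < Mg²⁺ — yet in this increasing list Mg²⁺ sits before Al³⁺. Nothing else is reversed, so Al³⁺ should move one place to the left.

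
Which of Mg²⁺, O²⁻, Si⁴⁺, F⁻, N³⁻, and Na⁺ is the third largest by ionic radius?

All of these have 10 electrons (isoelectronic). With the same electron cloud, the ion with the most protons pulls it in tightest. Nuclear charges: Si⁴⁺ (Z=14), Mg²⁺ (Z=12), Na⁺ (Z=11), F⁻ (Z=9), O²⁻ (Z=8), N³⁻ (Z=7). Highest Z is smallest.
Ordering: Si⁴⁺ < Mg²⁺ < Na⁺ < F⁻ < O²⁻ < N³⁻. The third largest is F⁻.

F⁻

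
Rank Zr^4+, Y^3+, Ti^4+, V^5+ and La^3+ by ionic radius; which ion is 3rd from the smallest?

Zr^4+

Tabulating Z and e⁻: V^5+ (Z=23, 18 e⁻), Ti^4+ (Z=22, 18 e⁻), Zr^4+ (Z=40, 36 e⁻), Y^3+ (Z=39, 36 e⁻), La^3+ (Z=57, 54 e⁻). V^5+ < Ti^4+ (isoelectronic, higher Z=23 is smaller); Ti^4+ < Zr^4+ (same group, 1 shell fewer); Zr^4+ < Y^3+ (isoelectronic, higher Z=40 is smaller); Y^3+ < La^3+ (same group, period 5 vs 6).
Ordering: V^5+ < Ti^4+ < Zr^4+ < Y^3+ < La^3+. The 3rd smallest is Zr^4+.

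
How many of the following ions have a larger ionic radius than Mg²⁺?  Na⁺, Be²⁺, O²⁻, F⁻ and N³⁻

4

First list Z and electron count for each: Be²⁺ (Z=4, 2 e⁻), Mg²⁺ (Z=12, 10 e⁻), Na⁺ (Z=11, 10 e⁻), F⁻ (Z=9, 10 e⁻), O²⁻ (Z=8, 10 e⁻), N³⁻ (Z=7, 10 e⁻). Be²⁺ < Mg²⁺ (same group, period 2 vs 3); Mg²⁺ < Na⁺ (both 10 e⁻, Z=12>11); Na⁺ < F⁻ (isoelectronic, higher Z=11 is smaller); F⁻ < O²⁻ (both 10 e⁻, Z=9>8); O²⁻ < N³⁻ (isoelectronic, higher Z=8 is smaller).
Relative to Mg²⁺, the ions that are larger are Na⁺, F⁻, O²⁻, N³⁻. That's 4.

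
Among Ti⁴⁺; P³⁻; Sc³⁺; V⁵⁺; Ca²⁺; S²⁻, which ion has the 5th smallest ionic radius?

S²⁻

These species are isoelectronic with 18 electrons. The only difference is the number of protons: V⁵⁺ (Z=23), Ti⁴⁺ (Z=22), Sc³⁺ (Z=21), Ca²⁺ (Z=20), S²⁻ (Z=16), P³⁻ (Z=15). The strongest nuclear pull (V⁵⁺) gives the smallest ion.
So the order is V⁵⁺ < Ti⁴⁺ < Sc³⁺ < Ca²⁺ < S²⁻ < P³⁻; the 5th-smallest ion is S²⁻.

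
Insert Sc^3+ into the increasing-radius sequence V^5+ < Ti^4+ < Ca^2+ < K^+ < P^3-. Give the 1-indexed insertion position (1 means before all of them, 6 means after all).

3

All of these have 18 electrons (isoelectronic). With the same electron cloud, the ion with the most protons pulls it in tightest. Nuclear charges: V^5+ (Z=23), Ti^4+ (Z=22), Sc^3+ (Z=21), Ca^2+ (Z=20), K^+ (Z=19), P^3- (Z=15). Highest Z is smallest.
The complete sequence is V^5+ < Ti^4+ < Sc^3+ < Ca^2+ < K^+ < P^3-. Sc^3+ sits at position 3.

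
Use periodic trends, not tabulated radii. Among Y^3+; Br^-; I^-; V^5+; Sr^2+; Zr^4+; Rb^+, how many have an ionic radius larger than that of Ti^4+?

V^5+ (Z=23, 18 e⁻), Ti^4+ (Z=22, 18 e⁻), Zr^4+ (Z=40, 36 e⁻), Y^3+ (Z=39, 36 e⁻), Sr^2+ (Z=38, 36 e⁻), Rb^+ (Z=37, 36 e⁻), Br^- (Z=35, 36 e⁻), I^- (Z=53, 54 e⁻). V^5+ < Ti^4+ (isoelectronic, higher Z=23 is smaller); Ti^4+ < Zr^4+ (same group, 1 shell fewer); Zr^4+ < Y^3+ (isoelectronic, higher Z=40 is smaller); Y^3+ < Sr^2+ (both 36 e⁻, Z=39>38); Sr^2+ < Rb^+ (isoelectronic, higher Z=38 is smaller); Rb^+ < Br^- (isoelectronic, higher Z=37 is smaller); Br^- < I^- (same group, 1 shell fewer).
Relative to Ti^4+, the ions that are larger are Zr^4+, Y^3+, Sr^2+, Rb^+, Br^-, I^-. Count: 6.

6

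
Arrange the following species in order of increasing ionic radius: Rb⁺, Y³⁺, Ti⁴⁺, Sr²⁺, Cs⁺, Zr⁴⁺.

Ti⁴⁺ < Zr⁴⁺ < Y³⁺ < Sr²⁺ < Rb⁺ < Cs⁺

Electron counts and nuclear charges: Ti⁴⁺ (Z=22, 18 e⁻), Zr⁴⁺ (Z=40, 36 e⁻), Y³⁺ (Z=39, 36 e⁻), Sr²⁺ (Z=38, 36 e⁻), Rb⁺ (Z=37, 36 e⁻), Cs⁺ (Z=55, 54 e⁻). Ti⁴⁺ < Zr⁴⁺ (same group, period 4 vs 5); Zr⁴⁺ < Y³⁺ (both 36 e⁻, Z=40>39); Y³⁺ < Sr²⁺ (both 36 e⁻, Z=39>38); Sr²⁺ < Rb⁺ (both 36 e⁻, Z=38>37); Rb⁺ < Cs⁺ (same group, 1 shell fewer).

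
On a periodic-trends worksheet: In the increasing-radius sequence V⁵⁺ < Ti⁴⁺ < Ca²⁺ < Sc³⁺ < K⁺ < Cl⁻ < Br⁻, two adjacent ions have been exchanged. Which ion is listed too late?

Check each adjacent pair. Ca²⁺ and Sc³⁺ are reversed: both have 18 electrons but Z(Sc)=21 > Z(Ca)=20, so Sc³⁺ should be the smaller of the two. No other neighbouring pair contradicts the periodic trends, so Sc³⁺ is the ion listed too late.

Sc³⁺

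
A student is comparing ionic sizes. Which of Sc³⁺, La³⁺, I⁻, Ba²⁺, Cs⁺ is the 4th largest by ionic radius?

Sc³⁺ (Z=21, 18 e⁻), La³⁺ (Z=57, 54 e⁻), Ba²⁺ (Z=56, 54 e⁻), Cs⁺ (Z=55, 54 e⁻), I⁻ (Z=53, 54 e⁻). Sc³⁺ < La³⁺ (same group, period 4 vs 6); La³⁺ < Ba²⁺ (both 54 e⁻, Z=57>56); Ba²⁺ < Cs⁺ (isoelectronic, higher Z=56 is smaller); Cs⁺ < I⁻ (both 54 e⁻, Z=55>53).
Ordering: Sc³⁺ < La³⁺ < Ba²⁺ < Cs⁺ < I⁻. The 4th largest is La³⁺.

La³⁺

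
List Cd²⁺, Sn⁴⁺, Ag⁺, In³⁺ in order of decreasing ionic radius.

Ag⁺ > Cd²⁺ > In³⁺ > Sn⁴⁺

Each ion has 46 electrons. The ranking follows nuclear charge in reverse — greater Z gives a smaller radius. Sn⁴⁺ (Z=50), In³⁺ (Z=49), Cd²⁺ (Z=48), Ag⁺ (Z=47).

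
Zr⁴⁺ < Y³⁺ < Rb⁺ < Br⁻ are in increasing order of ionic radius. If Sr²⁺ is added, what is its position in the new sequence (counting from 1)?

3

Isoelectronic series (36 e⁻ each). Size is set by nuclear charge: more protons means a smaller ion. Zr⁴⁺ (Z=40), Y³⁺ (Z=39), Sr²⁺ (Z=38), Rb⁺ (Z=37), Br⁻ (Z=35).
Merged order: Zr⁴⁺ < Y³⁺ < Sr²⁺ < Rb⁺ < Br⁻ — Sr²⁺ is number 3.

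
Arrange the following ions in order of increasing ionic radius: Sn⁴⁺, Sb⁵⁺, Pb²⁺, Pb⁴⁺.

First list Z and electron count for each: Sb⁵⁺ has 46 e⁻ (Z=51), Sn⁴⁺ has 46 e⁻ (Z=50), Pb⁴⁺ has 78 e⁻ (Z=82), Pb²⁺ has 80 e⁻ (Z=82). Sb⁵⁺ < Sn⁴⁺ (both 46 e⁻, Z=51>50); Sn⁴⁺ < Pb⁴⁺ (same group, 1 shell fewer); Pb⁴⁺ < Pb²⁺ (higher charge on the same element).

Sb⁵⁺ < Sn⁴⁺ < Pb⁴⁺ < Pb²⁺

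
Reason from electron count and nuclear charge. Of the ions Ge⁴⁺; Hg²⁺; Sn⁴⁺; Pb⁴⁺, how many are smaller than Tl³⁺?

3

Tabulating Z and e⁻: Ge⁴⁺: 28 e⁻, Z=32, Sn⁴⁺: 46 e⁻, Z=50, Pb⁴⁺: 78 e⁻, Z=82, Tl³⁺: 78 e⁻, Z=81, Hg²⁺: 78 e⁻, Z=80. Ge⁴⁺ < Sn⁴⁺ (same group, period 4 vs 5); Sn⁴⁺ < Pb⁴⁺ (same group, 1 shell fewer); Pb⁴⁺ < Tl³⁺ (both 78 e⁻, Z=82>81); Tl³⁺ < Hg²⁺ (isoelectronic, higher Z=81 is smaller).
Placing each against Tl³⁺: smaller — Ge⁴⁺, Sn⁴⁺, Pb⁴⁺; larger — Hg²⁺. Count: 3.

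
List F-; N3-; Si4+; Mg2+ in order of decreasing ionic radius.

N3- > F- > Mg2+ > Si4+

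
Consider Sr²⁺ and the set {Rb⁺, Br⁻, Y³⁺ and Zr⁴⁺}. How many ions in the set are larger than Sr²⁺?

Isoelectronic series (36 e⁻ each). Size is set by nuclear charge: more protons means a smaller ion. Zr⁴⁺ (Z=40), Y³⁺ (Z=39), Sr²⁺ (Z=38), Rb⁺ (Z=37), Br⁻ (Z=35).
Overall: Zr⁴⁺ < Y³⁺ < Sr²⁺ < Rb⁺ < Br⁻. Sr²⁺ has 2 below it and 2 above. So 2 are larger.

2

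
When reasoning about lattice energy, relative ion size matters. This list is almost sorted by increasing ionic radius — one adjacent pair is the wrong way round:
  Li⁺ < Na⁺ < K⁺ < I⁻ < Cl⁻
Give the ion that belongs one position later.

Scanning neighbour by neighbour, only I⁻/Cl⁻ violates a trend: Cl⁻ and I⁻ are in one column with the same charge; the lighter period-3 ion has 2 fewer shells and is smaller. That makes I⁻ the one sitting a position early relative to where it belongs.

I⁻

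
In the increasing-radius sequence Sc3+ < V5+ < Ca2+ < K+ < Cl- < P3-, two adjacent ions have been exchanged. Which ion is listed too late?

V5+

Scanning neighbour by neighbour, only Sc3+/V5+ violates a trend: both have 18 electrons but Z(V)=23 > Z(Sc)=21, so V5+ should be the smaller of the two. That makes V5+ the one sitting a position late relative to where it belongs.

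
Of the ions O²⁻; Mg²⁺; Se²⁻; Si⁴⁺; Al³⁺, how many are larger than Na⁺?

2

First list Z and electron count for each: Si⁴⁺ has 10 e⁻ (Z=14), Al³⁺ has 10 e⁻ (Z=13), Mg²⁺ has 10 e⁻ (Z=12), Na⁺ has 10 e⁻ (Z=11), O²⁻ has 10 e⁻ (Z=8), Se²⁻ has 36 e⁻ (Z=34). Si⁴⁺ < Al³⁺ (isoelectronic, higher Z=14 is smaller); Al³⁺ < Mg²⁺ (isoelectronic, higher Z=13 is smaller); Mg²⁺ < Na⁺ (both 10 e⁻, Z=12>11); Na⁺ < O²⁻ (isoelectronic, higher Z=11 is smaller); O²⁻ < Se²⁻ (same group, period 2 vs 4).
Relative to Na⁺, the ions that are larger are O²⁻, Se²⁻. Count: 2.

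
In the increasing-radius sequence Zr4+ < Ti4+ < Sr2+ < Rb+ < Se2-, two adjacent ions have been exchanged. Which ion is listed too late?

Ti4+

Check each adjacent pair. Zr4+ and Ti4+ are reversed: Ti4+ and Zr4+ are in one column with the same charge; the lighter period-4 ion has one fewer shell and is smaller. No other neighbouring pair contradicts the periodic trends, so Ti4+ is the ion listed too late.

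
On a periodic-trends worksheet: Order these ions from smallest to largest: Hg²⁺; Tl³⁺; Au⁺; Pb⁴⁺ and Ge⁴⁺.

Ge⁴⁺ < Pb⁴⁺ < Tl³⁺ < Hg²⁺ < Au⁺

Electron counts and nuclear charges: Ge⁴⁺ has 28 e⁻ (Z=32), Pb⁴⁺ has 78 e⁻ (Z=82), Tl³⁺ has 78 e⁻ (Z=81), Hg²⁺ has 78 e⁻ (Z=80), Au⁺ has 78 e⁻ (Z=79). Ge⁴⁺ < Pb⁴⁺ (same group, period 4 vs 6); Pb⁴⁺ < Tl³⁺ (both 78 e⁻, Z=82>81); Tl³⁺ < Hg²⁺ (isoelectronic, higher Z=81 is smaller); Hg²⁺ < Au⁺ (isoelectronic, higher Z=80 is smaller).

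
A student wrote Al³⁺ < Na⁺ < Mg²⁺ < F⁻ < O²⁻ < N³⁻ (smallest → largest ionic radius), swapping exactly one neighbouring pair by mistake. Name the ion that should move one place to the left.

Mg²⁺

Check each adjacent pair. Na⁺ and Mg²⁺ are reversed: they are isoelectronic (10 e⁻) and Mg has more protons than Na (12 vs 11), making Mg²⁺ smaller. No other neighbouring pair contradicts the periodic trends, so Mg²⁺ is the ion listed too late.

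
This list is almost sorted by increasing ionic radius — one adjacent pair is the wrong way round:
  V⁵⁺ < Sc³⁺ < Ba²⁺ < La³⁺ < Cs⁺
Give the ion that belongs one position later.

Ba²⁺

The pair Ba²⁺, La³⁺ is the wrong way round — La³⁺ and Ba²⁺ share 54 electrons; the higher nuclear charge on La (Z=57) contracts it more, so La³⁺ < Ba²⁺. All other adjacent pairs agree with periodic trends, so Ba²⁺ is the misplaced ion.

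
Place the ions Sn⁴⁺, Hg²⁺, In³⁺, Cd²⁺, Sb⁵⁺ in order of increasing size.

Sb⁵⁺ < Sn⁴⁺ < In³⁺ < Cd²⁺ < Hg²⁺

Electron counts and nuclear charges: Sb⁵⁺ has 46 e⁻ (Z=51), Sn⁴⁺ has 46 e⁻ (Z=50), In³⁺ has 46 e⁻ (Z=49), Cd²⁺ has 46 e⁻ (Z=48), Hg²⁺ has 78 e⁻ (Z=80). Sb⁵⁺ < Sn⁴⁺ (both 46 e⁻, Z=51>50); Sn⁴⁺ < In³⁺ (isoelectronic, higher Z=50 is smaller); In³⁺ < Cd²⁺ (isoelectronic, higher Z=49 is smaller); Cd²⁺ < Hg²⁺ (same group, period 5 vs 6).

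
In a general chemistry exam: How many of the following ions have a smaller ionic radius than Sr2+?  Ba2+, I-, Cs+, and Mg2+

1

First list Z and electron count for each: Mg2+ (Z=12, 10 e⁻), Sr2+ (Z=38, 36 e⁻), Ba2+ (Z=56, 54 e⁻), Cs+ (Z=55, 54 e⁻), I- (Z=53, 54 e⁻). Mg2+ < Sr2+ (same group, period 3 vs 5); Sr2+ < Ba2+ (same group, 1 shell fewer); Ba2+ < Cs+ (both 54 e⁻, Z=56>55); Cs+ < I- (both 54 e⁻, Z=55>53).
Ordering all of them (including Sr2+) by radius gives Mg2+ < Sr2+ < Ba2+ < Cs+ < I-. Count: 1.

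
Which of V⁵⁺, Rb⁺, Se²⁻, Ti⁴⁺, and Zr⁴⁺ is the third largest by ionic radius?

Work out protons and electrons: V⁵⁺: 18 e⁻, Z=23, Ti⁴⁺: 18 e⁻, Z=22, Zr⁴⁺: 36 e⁻, Z=40, Rb⁺: 36 e⁻, Z=37, Se²⁻: 36 e⁻, Z=34. V⁵⁺ < Ti⁴⁺ (both 18 e⁻, Z=23>22); Ti⁴⁺ < Zr⁴⁺ (same group, period 4 vs 5); Zr⁴⁺ < Rb⁺ (isoelectronic, higher Z=40 is smaller); Rb⁺ < Se²⁻ (isoelectronic, higher Z=37 is smaller).
That gives V⁵⁺ < Ti⁴⁺ < Zr⁴⁺ < Rb⁺ < Se²⁻. From the largest end, number 3 is Zr⁴⁺.

Zr⁴⁺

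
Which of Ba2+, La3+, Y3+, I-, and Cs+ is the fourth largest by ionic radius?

First list Z and electron count for each: Y3+ has 36 e⁻ (Z=39), La3+ has 54 e⁻ (Z=57), Ba2+ has 54 e⁻ (Z=56), Cs+ has 54 e⁻ (Z=55), I- has 54 e⁻ (Z=53). Y3+ < La3+ (same group, period 5 vs 6); La3+ < Ba2+ (isoelectronic, higher Z=57 is smaller); Ba2+ < Cs+ (isoelectronic, higher Z=56 is smaller); Cs+ < I- (isoelectronic, higher Z=55 is smaller).
Full ascending order: Y3+ < La3+ < Ba2+ < Cs+ < I-. Counting from the largest, position 4 is La3+.

La3+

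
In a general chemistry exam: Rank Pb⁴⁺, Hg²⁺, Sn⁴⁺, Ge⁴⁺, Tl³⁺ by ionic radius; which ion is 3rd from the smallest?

Electron counts and nuclear charges: Ge⁴⁺: 28 e⁻, Z=32, Sn⁴⁺: 46 e⁻, Z=50, Pb⁴⁺: 78 e⁻, Z=82, Tl³⁺: 78 e⁻, Z=81, Hg²⁺: 78 e⁻, Z=80. Ge⁴⁺ < Sn⁴⁺ (same group, period 4 vs 5); Sn⁴⁺ < Pb⁴⁺ (same group, period 5 vs 6); Pb⁴⁺ < Tl³⁺ (isoelectronic, higher Z=82 is smaller); Tl³⁺ < Hg²⁺ (isoelectronic, higher Z=81 is smaller).
Ordering: Ge⁴⁺ < Sn⁴⁺ < Pb⁴⁺ < Tl³⁺ < Hg²⁺. The 3rd smallest is Pb⁴⁺.

Pb⁴⁺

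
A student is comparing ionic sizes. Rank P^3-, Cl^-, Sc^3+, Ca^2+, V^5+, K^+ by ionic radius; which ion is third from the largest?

K^+

Isoelectronic series (18 e⁻ each). Size is set by nuclear charge: more protons means a smaller ion. V^5+ (Z=23), Sc^3+ (Z=21), Ca^2+ (Z=20), K^+ (Z=19), Cl^- (Z=17), P^3- (Z=15).
Ordering: V^5+ < Sc^3+ < Ca^2+ < K^+ < Cl^- < P^3-. The third largest is K^+.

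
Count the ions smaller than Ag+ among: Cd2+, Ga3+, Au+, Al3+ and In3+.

4

Tabulating Z and e⁻: Al3+: 10 e⁻, Z=13, Ga3+: 28 e⁻, Z=31, In3+: 46 e⁻, Z=49, Cd2+: 46 e⁻, Z=48, Ag+: 46 e⁻, Z=47, Au+: 78 e⁻, Z=79. Al3+ < Ga3+ (same group, period 3 vs 4); Ga3+ < In3+ (same group, period 4 vs 5); In3+ < Cd2+ (both 46 e⁻, Z=49>48); Cd2+ < Ag+ (both 46 e⁻, Z=48>47); Ag+ < Au+ (same group, period 5 vs 6).
Placing each against Ag+: smaller — Al3+, Ga3+, In3+, Cd2+; larger — Au+. Count: 4.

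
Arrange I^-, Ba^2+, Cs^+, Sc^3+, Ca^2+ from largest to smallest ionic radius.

I^- > Cs^+ > Ba^2+ > Ca^2+ > Sc^3+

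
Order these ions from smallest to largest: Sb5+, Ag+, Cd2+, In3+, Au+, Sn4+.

Sb5+ < Sn4+ < In3+ < Cd2+ < Ag+ < Au+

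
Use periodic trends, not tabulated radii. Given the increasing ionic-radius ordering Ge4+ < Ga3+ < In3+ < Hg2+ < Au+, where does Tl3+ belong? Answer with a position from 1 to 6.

4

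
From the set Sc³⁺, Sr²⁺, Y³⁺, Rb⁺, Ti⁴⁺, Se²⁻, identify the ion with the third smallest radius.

Y³⁺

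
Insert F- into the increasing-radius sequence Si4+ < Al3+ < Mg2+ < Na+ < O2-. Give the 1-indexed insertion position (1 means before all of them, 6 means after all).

5

Isoelectronic series (10 e⁻ each). Size is set by nuclear charge: more protons means a smaller ion. Si4+ (Z=14), Al3+ (Z=13), Mg2+ (Z=12), Na+ (Z=11), F- (Z=9), O2- (Z=8).
Merged order: Si4+ < Al3+ < Mg2+ < Na+ < F- < O2- — F- is number 5.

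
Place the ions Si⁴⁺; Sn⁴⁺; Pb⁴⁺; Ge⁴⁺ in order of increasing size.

Si⁴⁺ < Ge⁴⁺ < Sn⁴⁺ < Pb⁴⁺

All are in the same group with charge +4. Radius grows down the group as n (the outermost shell) increases.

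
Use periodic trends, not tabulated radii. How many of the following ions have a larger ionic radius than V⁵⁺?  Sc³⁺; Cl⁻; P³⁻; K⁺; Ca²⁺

5

All of these have 18 electrons (isoelectronic). With the same electron cloud, the ion with the most protons pulls it in tightest. Nuclear charges: V⁵⁺ (Z=23), Sc³⁺ (Z=21), Ca²⁺ (Z=20), K⁺ (Z=19), Cl⁻ (Z=17), P³⁻ (Z=15). Highest Z is smallest.
Ordering all of them (including V⁵⁺) by radius gives V⁵⁺ < Sc³⁺ < Ca²⁺ < K⁺ < Cl⁻ < P³⁻. That's 5.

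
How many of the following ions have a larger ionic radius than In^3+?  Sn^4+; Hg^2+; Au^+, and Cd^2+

3

Tabulating Z and e⁻: Sn^4+ has 46 e⁻ (Z=50), In^3+ has 46 e⁻ (Z=49), Cd^2+ has 46 e⁻ (Z=48), Hg^2+ has 78 e⁻ (Z=80), Au^+ has 78 e⁻ (Z=79). Sn^4+ < In^3+ (isoelectronic, higher Z=50 is smaller); In^3+ < Cd^2+ (isoelectronic, higher Z=49 is smaller); Cd^2+ < Hg^2+ (same group, 1 shell fewer); Hg^2+ < Au^+ (both 78 e⁻, Z=80>79).
Ordering all of them (including In^3+) by radius gives Sn^4+ < In^3+ < Cd^2+ < Hg^2+ < Au^+. That's 3.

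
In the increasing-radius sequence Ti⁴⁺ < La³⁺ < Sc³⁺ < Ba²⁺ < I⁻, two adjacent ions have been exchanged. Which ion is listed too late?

Scanning neighbour by neighbour, only La³⁺/Sc³⁺ violates a trend: both in group 3 with the same charge; Sc³⁺ (period 4) has the smaller radius. That makes Sc³⁺ the one sitting a position late relative to where it belongs.

Sc³⁺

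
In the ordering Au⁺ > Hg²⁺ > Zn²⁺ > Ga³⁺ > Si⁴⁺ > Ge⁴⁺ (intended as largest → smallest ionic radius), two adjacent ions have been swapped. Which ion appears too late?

Ge⁴⁺

Compare adjacent ions: Si⁴⁺ and Ge⁴⁺ are in one column with the same charge; the lighter period-3 ion has one fewer shell and is smaller — yet in this decreasing list Si⁴⁺ sits before Ge⁴⁺. Nothing else is reversed, so Ge⁴⁺ should move one place to the left.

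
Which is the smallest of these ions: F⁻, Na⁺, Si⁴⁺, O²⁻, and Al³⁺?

Isoelectronic series (10 e⁻ each). Size is set by nuclear charge: more protons means a smaller ion. Si⁴⁺ (Z=14), Al³⁺ (Z=13), Na⁺ (Z=11), F⁻ (Z=9), O²⁻ (Z=8).

Si⁴⁺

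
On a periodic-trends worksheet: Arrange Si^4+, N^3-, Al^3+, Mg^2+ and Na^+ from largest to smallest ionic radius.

All of these have 10 electrons (isoelectronic). With the same electron cloud, the ion with the most protons pulls it in tightest. Nuclear charges: Si^4+ (Z=14), Al^3+ (Z=13), Mg^2+ (Z=12), Na^+ (Z=11), N^3- (Z=7). Highest Z is smallest.

N^3- > Na^+ > Mg^2+ > Al^3+ > Si^4+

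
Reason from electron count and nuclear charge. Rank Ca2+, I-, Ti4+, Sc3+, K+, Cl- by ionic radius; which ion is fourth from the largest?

Tabulating Z and e⁻: Ti4+: 18 e⁻, Z=22, Sc3+: 18 e⁻, Z=21, Ca2+: 18 e⁻, Z=20, K+: 18 e⁻, Z=19, Cl-: 18 e⁻, Z=17, I-: 54 e⁻, Z=53. Ti4+ < Sc3+ (both 18 e⁻, Z=22>21); Sc3+ < Ca2+ (isoelectronic, higher Z=21 is smaller); Ca2+ < K+ (both 18 e⁻, Z=20>19); K+ < Cl- (isoelectronic, higher Z=19 is smaller); Cl- < I- (same group, period 3 vs 5).
Full ascending order: Ti4+ < Sc3+ < Ca2+ < K+ < Cl- < I-. Counting from the largest, position 4 is Ca2+.

Ca2+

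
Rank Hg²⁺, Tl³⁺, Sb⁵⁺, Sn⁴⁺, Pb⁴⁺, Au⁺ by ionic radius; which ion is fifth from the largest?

First list Z and electron count for each: Sb⁵⁺ has 46 e⁻ (Z=51), Sn⁴⁺ has 46 e⁻ (Z=50), Pb⁴⁺ has 78 e⁻ (Z=82), Tl³⁺ has 78 e⁻ (Z=81), Hg²⁺ has 78 e⁻ (Z=80), Au⁺ has 78 e⁻ (Z=79). Sb⁵⁺ < Sn⁴⁺ (isoelectronic, higher Z=51 is smaller); Sn⁴⁺ < Pb⁴⁺ (same group, 1 shell fewer); Pb⁴⁺ < Tl³⁺ (isoelectronic, higher Z=82 is smaller); Tl³⁺ < Hg²⁺ (isoelectronic, higher Z=81 is smaller); Hg²⁺ < Au⁺ (both 78 e⁻, Z=80>79).
Ordering: Sb⁵⁺ < Sn⁴⁺ < Pb⁴⁺ < Tl³⁺ < Hg²⁺ < Au⁺. The fifth largest is Sn⁴⁺.

Sn⁴⁺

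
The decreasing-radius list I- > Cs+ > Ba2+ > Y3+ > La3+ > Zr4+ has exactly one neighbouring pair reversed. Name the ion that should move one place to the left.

Scanning neighbour by neighbour, only Y3+/La3+ violates a trend: both in group 3 with the same charge; Y3+ (period 5) has the smaller radius. That makes La3+ the one sitting a position late relative to where it belongs.

La3+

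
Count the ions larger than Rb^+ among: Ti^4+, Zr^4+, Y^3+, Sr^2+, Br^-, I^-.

Work out protons and electrons: Ti^4+: 18 e⁻, Z=22, Zr^4+: 36 e⁻, Z=40, Y^3+: 36 e⁻, Z=39, Sr^2+: 36 e⁻, Z=38, Rb^+: 36 e⁻, Z=37, Br^-: 36 e⁻, Z=35, I^-: 54 e⁻, Z=53. Ti^4+ < Zr^4+ (same group, 1 shell fewer); Zr^4+ < Y^3+ (both 36 e⁻, Z=40>39); Y^3+ < Sr^2+ (both 36 e⁻, Z=39>38); Sr^2+ < Rb^+ (both 36 e⁻, Z=38>37); Rb^+ < Br^- (isoelectronic, higher Z=37 is smaller); Br^- < I^- (same group, 1 shell fewer).
Ordering all of them (including Rb^+) by radius gives Ti^4+ < Zr^4+ < Y^3+ < Sr^2+ < Rb^+ < Br^- < I^-. Count: 2.

2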